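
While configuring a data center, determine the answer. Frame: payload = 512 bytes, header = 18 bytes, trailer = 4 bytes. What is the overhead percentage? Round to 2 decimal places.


Given: payload = 512 B, header = 18 B, trailer = 4 B
Overhead bytes = header + trailer = 18 + 4 = 22
Total frame = payload + overhead = 512 + 22 = 534
Overhead % = 22 / 534 * 100 = 4.1199% -> 4.12% (2 dp)

4.12


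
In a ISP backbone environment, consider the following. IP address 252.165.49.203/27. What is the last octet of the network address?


Given: IP = 252.165.49.203, prefix = /27
Subnet mask = 255.255.255.224
Last octet of IP: 203
Last octet of mask: 224
Network last octet = 203 AND 224 = 192

192


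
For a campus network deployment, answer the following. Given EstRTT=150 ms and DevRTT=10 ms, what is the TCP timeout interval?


Given: EstRTT = 150 ms, DevRTT = 10 ms
Timeout = EstRTT + 4 * DevRTT
4 * DevRTT = 4 * 10 = 40
Timeout = 150 + 40 = 190 ms

190


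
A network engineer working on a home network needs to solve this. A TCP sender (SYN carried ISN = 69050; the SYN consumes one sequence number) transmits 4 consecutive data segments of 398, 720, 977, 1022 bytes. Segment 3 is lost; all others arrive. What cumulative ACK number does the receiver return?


SYN uses sequence number 69050; first data byte = ISN + 1 = 69051.
Segment 1: SEQ = 69051, len = 398 B, covers [69051, 69448]
Segment 2: SEQ = 69449, len = 720 B, covers [69449, 70168]
Segment 3: SEQ = 70169, len = 977 B, covers [70169, 71145] [LOST]
Segment 4: SEQ = 71146, len = 1022 B, covers [71146, 72167]
In-order data received: bytes [69051, 70168] (segments 1..2).
Segment 3 missing -> gap begins at byte 70169; later segments buffered out of order.
Cumulative ACK = next expected in-order byte = 69051 + 398 + 720 = 70169

70169


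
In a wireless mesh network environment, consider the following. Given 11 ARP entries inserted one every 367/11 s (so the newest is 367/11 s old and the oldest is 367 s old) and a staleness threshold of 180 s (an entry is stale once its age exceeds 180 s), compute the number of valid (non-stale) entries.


Ages are k * 367/11 s for k = 1..11 (spacing = 33.3636 s).
Entry k is valid iff k * 367/11 <= 180 iff k <= 11 * 180 / 367 = 5.3951
n_valid = floor(5.3951) = 5
(n_stale = 11 - 5 = 6)

5


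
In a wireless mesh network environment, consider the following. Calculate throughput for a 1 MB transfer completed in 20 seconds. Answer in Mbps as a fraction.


Given: file = 1 MB, time = 20 s
File in Mb = 1 * 8 = 8 Mb
Throughput = 8 / 20 Mbps
Throughput = 2/5 Mbps

2/5


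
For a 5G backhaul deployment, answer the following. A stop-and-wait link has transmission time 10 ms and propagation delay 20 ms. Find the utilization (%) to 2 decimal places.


Given: Ttrans = 10 ms, Tprop = 20 ms
RTT = 2 * Tprop = 2 * 20 = 40 ms
U = Ttrans / (Ttrans + RTT)
U = 10 / (10 + 40)
U = 10 / 50 = 0.2
U% = 20.00%

20.00


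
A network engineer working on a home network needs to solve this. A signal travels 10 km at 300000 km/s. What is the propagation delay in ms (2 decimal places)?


Given: distance = 10 km, speed = 300000 km/s
Delay = distance / speed = 10 / 300000 seconds
Delay in ms = 10 * 1000 / 300000
Delay = 0.0333 ms
Rounded to 2 dp = 0.03 ms

0.03


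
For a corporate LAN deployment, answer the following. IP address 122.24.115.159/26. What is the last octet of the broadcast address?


Given: IP = 122.24.115.159, prefix = /26
Host bits = 32 - 26 = 6
Network last octet = 159 AND mask = 128
Host part size = 2^6 - 1 = 63
Broadcast last octet = 128 OR 63 = 191

191


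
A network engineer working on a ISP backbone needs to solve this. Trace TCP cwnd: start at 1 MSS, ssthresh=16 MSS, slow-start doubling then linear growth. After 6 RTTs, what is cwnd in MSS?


RTT 0: cwnd = 1 MSS (initial)
RTT 1: cwnd = 2 MSS (slow start, doubled)
RTT 2: cwnd = 4 MSS (slow start, doubled)
RTT 3: cwnd = 8 MSS (slow start, doubled)
RTT 4: cwnd = 16 MSS (slow start, doubled)
RTT 5: cwnd = 17 MSS (congestion avoidance, +1)
RTT 6: cwnd = 18 MSS (congestion avoidance, +1)

18


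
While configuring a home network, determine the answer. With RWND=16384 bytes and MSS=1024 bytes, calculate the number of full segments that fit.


Given: RWND = 16384 bytes, MSS = 1024 bytes
Full segments = floor(RWND / MSS)
Full segments = floor(16384 / 1024)
Full segments = floor(16.0) = 16

16


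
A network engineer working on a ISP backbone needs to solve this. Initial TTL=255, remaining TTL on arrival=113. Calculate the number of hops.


Given: initial TTL = 255, received TTL = 113
Hops = initial TTL - received TTL
Hops = 255 - 113 = 142

142


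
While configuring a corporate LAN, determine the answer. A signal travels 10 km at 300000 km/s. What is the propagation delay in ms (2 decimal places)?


Given: distance = 10 km, speed = 300000 km/s
Delay = distance / speed = 10 / 300000 seconds
Delay in ms = 10 * 1000 / 300000
Delay = 0.0333 ms
Rounded to 2 dp = 0.03 ms

0.03


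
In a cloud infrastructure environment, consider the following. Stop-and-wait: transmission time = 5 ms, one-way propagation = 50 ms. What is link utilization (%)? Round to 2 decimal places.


Given: Ttrans = 5 ms, Tprop = 50 ms
RTT = 2 * Tprop = 2 * 50 = 100 ms
U = Ttrans / (Ttrans + RTT)
U = 5 / (5 + 100)
U = 5 / 105 = 0.047619
U% = 4.76%

4.76


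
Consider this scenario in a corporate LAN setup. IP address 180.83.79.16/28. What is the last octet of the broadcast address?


Given: IP = 180.83.79.16, prefix = /28
Host bits = 32 - 28 = 4
Network last octet = 16 AND mask = 16
Host part size = 2^4 - 1 = 15
Broadcast last octet = 16 OR 15 = 31

31


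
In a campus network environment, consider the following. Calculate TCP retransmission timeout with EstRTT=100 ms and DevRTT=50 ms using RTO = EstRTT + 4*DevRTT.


Given: EstRTT = 100 ms, DevRTT = 50 ms
Timeout = EstRTT + 4 * DevRTT
4 * DevRTT = 4 * 50 = 200
Timeout = 100 + 200 = 300 ms

300


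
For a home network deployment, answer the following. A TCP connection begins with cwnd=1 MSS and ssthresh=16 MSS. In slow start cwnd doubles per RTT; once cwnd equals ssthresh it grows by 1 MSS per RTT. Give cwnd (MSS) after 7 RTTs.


RTT 0: cwnd = 1 MSS (initial)
RTT 1: cwnd = 2 MSS (slow start, doubled)
RTT 2: cwnd = 4 MSS (slow start, doubled)
RTT 3: cwnd = 8 MSS (slow start, doubled)
RTT 4: cwnd = 16 MSS (slow start, doubled)
RTT 5: cwnd = 17 MSS (congestion avoidance, +1)
RTT 6: cwnd = 18 MSS (congestion avoidance, +1)
RTT 7: cwnd = 19 MSS (congestion avoidance, +1)

19


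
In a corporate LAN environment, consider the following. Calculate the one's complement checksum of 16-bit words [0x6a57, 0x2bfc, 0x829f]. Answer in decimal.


Given words: [0x6a57, 0x2bfc, 0x829f]
Step 1: Sum all words
Raw sum = 27223 + 11260 + 33439 = 71922
Step 2: Fold carry: (6386 + 1) = 6387
One's complement = ~6387 & 0xFFFF = 59148

59148


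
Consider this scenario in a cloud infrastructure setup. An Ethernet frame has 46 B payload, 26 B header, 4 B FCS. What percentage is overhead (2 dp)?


Given: payload = 46 B, header = 26 B, trailer = 4 B
Overhead bytes = header + trailer = 26 + 4 = 30
Total frame = payload + overhead = 46 + 30 = 76
Overhead % = 30 / 76 * 100 = 39.4737% -> 39.47% (2 dp)

39.47


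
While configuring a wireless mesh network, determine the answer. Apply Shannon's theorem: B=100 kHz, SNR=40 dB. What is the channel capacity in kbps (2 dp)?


Given: B = 100 kHz, SNR = 40 dB
SNR linear = 10^(40/10) = 10000
1 + SNR = 10001
log2(10001) = 13.2878566418
C = 100 * 1000 * 13.2878566418 = 1328785.6642 bps
C = 1328.785664 kbps -> 1328.79 kbps (2 dp)

1328.79


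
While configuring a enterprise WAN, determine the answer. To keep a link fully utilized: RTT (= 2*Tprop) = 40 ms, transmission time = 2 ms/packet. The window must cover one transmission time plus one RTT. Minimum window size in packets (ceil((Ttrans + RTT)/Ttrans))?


Given: Ttrans = 2 ms, RTT = 40 ms (= 2 * Tprop, Tprop = 20 ms)
Time until first ACK returns = Ttrans + RTT = 2 + 40 = 42 ms
Need W * Ttrans >= Ttrans + RTT  ->  W >= (Ttrans + RTT) / Ttrans
(Ttrans + RTT) / Ttrans = 42 / 2 = 21
W_min = ceil(21) = 21

21


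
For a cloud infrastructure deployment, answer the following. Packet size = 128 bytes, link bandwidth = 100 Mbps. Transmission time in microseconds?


Given: packet = 128 bytes, bandwidth = 100 Mbps
Packet in bits = 128 * 8 = 1024 bits
Bandwidth = 100 * 10^6 = 100000000 bps
Time = 1024 / 100000000 seconds
Time in us = 1024 * 10^6 / 100000000 = 10.24

10.24


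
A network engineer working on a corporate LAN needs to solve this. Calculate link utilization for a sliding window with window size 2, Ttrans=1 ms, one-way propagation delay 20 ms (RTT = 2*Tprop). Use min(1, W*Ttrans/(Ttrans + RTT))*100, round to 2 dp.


Given: W = 2, Ttrans = 1 ms, RTT = 40 ms (= 2 * Tprop, Tprop = 20 ms)
Cycle time = Ttrans + RTT = 1 + 40 = 41 ms (first packet sent until its ACK returns)
W * Ttrans = 2 * 1 = 2 ms of sending per cycle
W * Ttrans / (Ttrans + RTT) = 2 / 41 = 0.048780
U = min(1, 0.048780) = 0.048780
U% = 4.88%

4.88


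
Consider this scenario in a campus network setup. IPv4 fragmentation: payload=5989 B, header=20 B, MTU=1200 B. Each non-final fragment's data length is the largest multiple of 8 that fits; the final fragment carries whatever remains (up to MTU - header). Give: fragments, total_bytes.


Max data per non-final fragment = floor((MTU - header)/8)*8 = floor((1200 - 20)/8)*8 = floor(1180/8)*8 = 1176 B
Final fragment needs no 8-byte alignment: it can carry up to MTU - header = 1180 B
Non-final fragments needed = ceil((payload - 1180) / 1176) = ceil(4809/1176) = ceil(4.0893) = 5
Number of fragments = 5 + 1 = 6
Fragment sizes (data): 5 * 1176 B + 109 B (last, 109 <= 1180 OK)
Total bytes sent = payload + n_frags * header = 5989 + 6*20 = 5989 + 120 = 6109 B

6, 6109


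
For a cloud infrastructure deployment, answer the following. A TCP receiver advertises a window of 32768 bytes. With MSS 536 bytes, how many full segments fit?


Given: RWND = 32768 bytes, MSS = 536 bytes
Full segments = floor(RWND / MSS)
Full segments = floor(32768 / 536)
Full segments = floor(61.1343) = 61

61


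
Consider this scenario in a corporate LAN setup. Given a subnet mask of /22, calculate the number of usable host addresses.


Given: subnet mask /22
Host bits = 32 - 22 = 10
Total addresses = 2^10 = 1024
Usable hosts = 1024 - 2 (network + broadcast) = 1022

1022


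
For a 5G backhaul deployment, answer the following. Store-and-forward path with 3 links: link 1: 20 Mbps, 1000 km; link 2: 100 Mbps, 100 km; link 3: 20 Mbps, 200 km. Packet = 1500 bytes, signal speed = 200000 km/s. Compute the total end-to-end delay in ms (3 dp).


Packet = 1500 bytes = 12000 bits. Store-and-forward: sum (t_trans + t_prop) per link.
Link 1: t_trans = 12000/(20*10^6) s = 0.6000 ms; t_prop = 1000/200000 s = 5.0000 ms; subtotal = 5.6000 ms
Link 2: t_trans = 12000/(100*10^6) s = 0.1200 ms; t_prop = 100/200000 s = 0.5000 ms; subtotal = 0.6200 ms
Link 3: t_trans = 12000/(20*10^6) s = 0.6000 ms; t_prop = 200/200000 s = 1.0000 ms; subtotal = 1.6000 ms
End-to-end = 5.6000 + 0.6200 + 1.6000 = 7.8200 ms -> 7.820 ms (3 dp)

7.820


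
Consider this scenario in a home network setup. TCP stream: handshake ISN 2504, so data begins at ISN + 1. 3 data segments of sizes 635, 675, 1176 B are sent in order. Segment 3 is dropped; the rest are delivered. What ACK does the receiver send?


SYN uses sequence number 2504; first data byte = ISN + 1 = 2505.
Segment 1: SEQ = 2505, len = 635 B, covers [2505, 3139]
Segment 2: SEQ = 3140, len = 675 B, covers [3140, 3814]
Segment 3: SEQ = 3815, len = 1176 B, covers [3815, 4990] [LOST]
In-order data received: bytes [2505, 3814] (segments 1..2).
Segment 3 missing -> gap begins at byte 3815.
Cumulative ACK = next expected in-order byte = 2505 + 635 + 675 = 3815

3815


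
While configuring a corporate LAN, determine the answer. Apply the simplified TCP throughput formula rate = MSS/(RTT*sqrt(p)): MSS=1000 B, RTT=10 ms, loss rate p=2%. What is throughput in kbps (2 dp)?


Given: MSS = 1000 bytes, RTT = 10 ms, loss = 2%
RTT in seconds = 10 / 1000 = 0.01
Loss rate = 2% = 0.02
sqrt(loss) = sqrt(0.02) = 0.141421356237
Throughput (bytes/s) = 1000 / (0.01 * 0.141421356237) = 707106.7812
Throughput (kbps) = 707106.7812 * 8 / 1000 = 5656.854249 -> 5656.85 kbps (2 dp)

5656.85


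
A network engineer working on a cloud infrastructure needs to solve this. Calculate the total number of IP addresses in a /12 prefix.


Given: CIDR prefix /12
Host bits = 32 - 12 = 20
Total addresses = 2^20 = 1048576

1048576


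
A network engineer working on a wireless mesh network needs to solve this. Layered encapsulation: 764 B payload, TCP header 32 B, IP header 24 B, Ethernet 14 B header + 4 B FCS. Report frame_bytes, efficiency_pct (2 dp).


TCP segment = 764 + 32 = 796 B
IP packet = 796 + 24 = 820 B
Ethernet frame = 820 + 14 + 4 = 838 B
Efficiency = app / frame = 764 / 838 = 0.911695 = 91.1695% -> 91.17% (2 dp)

838, 91.17


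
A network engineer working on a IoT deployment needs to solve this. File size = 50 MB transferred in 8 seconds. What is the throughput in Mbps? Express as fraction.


Given: file = 50 MB, time = 8 s
File in Mb = 50 * 8 = 400 Mb
Throughput = 400 / 8 Mbps
Throughput = 50 Mbps

50


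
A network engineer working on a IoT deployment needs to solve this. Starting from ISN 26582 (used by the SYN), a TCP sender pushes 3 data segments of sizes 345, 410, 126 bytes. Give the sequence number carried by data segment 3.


The SYN occupies sequence number ISN = 26582, so the first data byte is ISN + 1 = 26583.
SEQ of data segment i = (ISN + 1) + sum of payload sizes of segments 1..i-1.
Segment 1: SEQ = 26583, payload = 345 bytes
Segment 2: SEQ = 26928, payload = 410 bytes
Segment 3: SEQ = 27338, payload = 126 bytes
SEQ of segment 3 = 26583 + 345 + 410 = 27338

27338


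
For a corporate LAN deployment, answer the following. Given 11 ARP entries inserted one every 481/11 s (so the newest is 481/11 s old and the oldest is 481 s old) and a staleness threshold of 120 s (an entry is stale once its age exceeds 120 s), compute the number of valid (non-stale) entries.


Ages are k * 481/11 s for k = 1..11 (spacing = 43.7273 s).
Entry k is valid iff k * 481/11 <= 120 iff k <= 11 * 120 / 481 = 2.7443
n_valid = floor(2.7443) = 2
(n_stale = 11 - 2 = 9)

2


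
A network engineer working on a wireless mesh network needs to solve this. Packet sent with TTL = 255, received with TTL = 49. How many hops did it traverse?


Given: initial TTL = 255, received TTL = 49
Hops = initial TTL - received TTL
Hops = 255 - 49 = 206

206


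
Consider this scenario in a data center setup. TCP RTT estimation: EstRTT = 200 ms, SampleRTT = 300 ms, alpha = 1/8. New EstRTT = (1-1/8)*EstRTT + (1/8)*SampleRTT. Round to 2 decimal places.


Given: EstRTT = 200 ms, SampleRTT = 300 ms, alpha = 1/8
New EstRTT = (1 - alpha) * EstRTT + alpha * SampleRTT
(7/8) * 200 = 175
(1/8) * 300 = 37.5
New EstRTT = 175 + 37.5 = 212.5 ms -> 212.50 ms (2 dp)

212.50


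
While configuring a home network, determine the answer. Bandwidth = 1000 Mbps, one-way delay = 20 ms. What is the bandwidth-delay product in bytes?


Given: bandwidth = 1000 Mbps, delay = 20 ms
BDP in bits = 1000 * 10^6 * 20 / 1000
BDP in bits = 20000000
BDP in bytes = 20000000 / 8 = 2500000

2500000


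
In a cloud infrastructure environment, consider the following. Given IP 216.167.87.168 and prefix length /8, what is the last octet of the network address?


Given: IP = 216.167.87.168, prefix = /8
Subnet mask = 255.0.0.0
Last octet of IP: 168
Last octet of mask: 0
Network last octet = 168 AND 0 = 0

0


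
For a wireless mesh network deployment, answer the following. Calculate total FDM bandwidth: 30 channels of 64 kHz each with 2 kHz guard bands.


Given: 30 channels, 64 kHz each, guard = 2 kHz
Channel bandwidth = 30 * 64 = 1920 kHz
Guard bands = 29 gaps * 2 kHz = 58 kHz
Total = 1920 + 58 = 1978 kHz

1978


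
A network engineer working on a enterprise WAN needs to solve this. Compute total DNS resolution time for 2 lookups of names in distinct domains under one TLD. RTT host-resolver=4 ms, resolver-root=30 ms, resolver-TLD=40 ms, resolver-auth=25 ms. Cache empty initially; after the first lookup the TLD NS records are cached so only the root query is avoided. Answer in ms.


Lookup 1 (cold cache): local + root + TLD + auth = 4 + 30 + 40 + 25 = 99 ms
Lookups 2..2 (TLD NS cached -> skip root; new domain -> still ask TLD and auth): local + TLD + auth = 4 + 40 + 25 = 69 ms each
Remaining 1 lookups: 1 * 69 = 69 ms
Total = 99 + 69 = 168 ms

168


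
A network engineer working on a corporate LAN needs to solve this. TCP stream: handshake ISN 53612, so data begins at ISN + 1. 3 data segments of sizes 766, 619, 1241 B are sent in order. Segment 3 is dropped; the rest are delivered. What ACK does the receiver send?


SYN uses sequence number 53612; first data byte = ISN + 1 = 53613.
Segment 1: SEQ = 53613, len = 766 B, covers [53613, 54378]
Segment 2: SEQ = 54379, len = 619 B, covers [54379, 54997]
Segment 3: SEQ = 54998, len = 1241 B, covers [54998, 56238] [LOST]
In-order data received: bytes [53613, 54997] (segments 1..2).
Segment 3 missing -> gap begins at byte 54998.
Cumulative ACK = next expected in-order byte = 53613 + 766 + 619 = 54998

54998


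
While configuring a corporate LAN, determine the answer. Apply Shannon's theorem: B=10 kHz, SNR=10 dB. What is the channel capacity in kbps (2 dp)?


Given: B = 10 kHz, SNR = 10 dB
SNR linear = 10^(10/10) = 10
1 + SNR = 11
log2(11) = 3.4594316186
C = 10 * 1000 * 3.4594316186 = 34594.3162 bps
C = 34.594316 kbps -> 34.59 kbps (2 dp)

34.59


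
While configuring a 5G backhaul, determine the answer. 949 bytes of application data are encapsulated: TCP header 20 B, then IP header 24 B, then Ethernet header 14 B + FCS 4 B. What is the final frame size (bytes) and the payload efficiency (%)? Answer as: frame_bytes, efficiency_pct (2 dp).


TCP segment = 949 + 20 = 969 B
IP packet = 969 + 24 = 993 B
Ethernet frame = 993 + 14 + 4 = 1011 B
Efficiency = app / frame = 949 / 1011 = 0.938675 = 93.8675% -> 93.87% (2 dp)

1011, 93.87


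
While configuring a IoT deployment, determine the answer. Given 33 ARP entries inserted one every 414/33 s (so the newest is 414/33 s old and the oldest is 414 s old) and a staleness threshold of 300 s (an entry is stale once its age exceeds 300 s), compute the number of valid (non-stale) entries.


Ages are k * 414/33 s for k = 1..33 (spacing = 12.5455 s).
Entry k is valid iff k * 414/33 <= 300 iff k <= 33 * 300 / 414 = 23.9130
n_valid = floor(23.9130) = 23
(n_stale = 33 - 23 = 10)

23


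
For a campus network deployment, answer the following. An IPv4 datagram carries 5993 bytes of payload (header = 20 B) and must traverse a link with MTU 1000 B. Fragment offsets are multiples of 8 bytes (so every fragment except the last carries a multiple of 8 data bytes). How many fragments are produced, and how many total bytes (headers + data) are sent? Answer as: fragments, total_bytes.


Max data per non-final fragment = floor((MTU - header)/8)*8 = floor((1000 - 20)/8)*8 = floor(980/8)*8 = 976 B
Final fragment needs no 8-byte alignment: it can carry up to MTU - header = 980 B
Non-final fragments needed = ceil((payload - 980) / 976) = ceil(5013/976) = ceil(5.1363) = 6
Number of fragments = 6 + 1 = 7
Fragment sizes (data): 6 * 976 B + 137 B (last, 137 <= 980 OK)
Total bytes sent = payload + n_frags * header = 5993 + 7*20 = 5993 + 140 = 6133 B

7, 6133


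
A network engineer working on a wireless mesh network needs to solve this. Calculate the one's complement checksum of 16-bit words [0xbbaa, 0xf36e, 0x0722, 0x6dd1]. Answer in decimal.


Given words: [0xbbaa, 0xf36e, 0x0722, 0x6dd1]
Step 1: Sum all words
Raw sum = 48042 + 62318 + 1826 + 28113 = 140299
Step 2: Fold carry: (9227 + 2) = 9229
One's complement = ~9229 & 0xFFFF = 56306

56306


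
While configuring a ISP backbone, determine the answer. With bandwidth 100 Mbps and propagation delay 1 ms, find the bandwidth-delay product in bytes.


Given: bandwidth = 100 Mbps, delay = 1 ms
BDP in bits = 100 * 10^6 * 1 / 1000
BDP in bits = 100000
BDP in bytes = 100000 / 8 = 12500

12500


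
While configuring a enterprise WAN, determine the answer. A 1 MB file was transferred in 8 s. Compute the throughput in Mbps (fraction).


Given: file = 1 MB, time = 8 s
File in Mb = 1 * 8 = 8 Mb
Throughput = 8 / 8 Mbps
Throughput = 1 Mbps

1


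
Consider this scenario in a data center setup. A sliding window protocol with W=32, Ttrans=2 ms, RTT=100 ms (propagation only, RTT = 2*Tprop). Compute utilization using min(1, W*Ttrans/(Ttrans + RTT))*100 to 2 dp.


Given: W = 32, Ttrans = 2 ms, RTT = 100 ms (= 2 * Tprop, Tprop = 50 ms)
Cycle time = Ttrans + RTT = 2 + 100 = 102 ms (first packet sent until its ACK returns)
W * Ttrans = 32 * 2 = 64 ms of sending per cycle
W * Ttrans / (Ttrans + RTT) = 64 / 102 = 0.627451
U = min(1, 0.627451) = 0.627451
U% = 62.75%

62.75


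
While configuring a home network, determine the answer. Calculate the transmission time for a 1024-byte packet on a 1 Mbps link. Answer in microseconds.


Given: packet = 1024 bytes, bandwidth = 1 Mbps
Packet in bits = 1024 * 8 = 8192 bits
Bandwidth = 1 * 10^6 = 1000000 bps
Time = 8192 / 1000000 seconds
Time in us = 8192 * 10^6 / 1000000 = 8192

8192


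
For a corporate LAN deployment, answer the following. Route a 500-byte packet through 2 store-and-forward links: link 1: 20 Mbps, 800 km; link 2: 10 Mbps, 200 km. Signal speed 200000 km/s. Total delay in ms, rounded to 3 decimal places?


Packet = 500 bytes = 4000 bits. Store-and-forward: sum (t_trans + t_prop) per link.
Link 1: t_trans = 4000/(20*10^6) s = 0.2000 ms; t_prop = 800/200000 s = 4.0000 ms; subtotal = 4.2000 ms
Link 2: t_trans = 4000/(10*10^6) s = 0.4000 ms; t_prop = 200/200000 s = 1.0000 ms; subtotal = 1.4000 ms
End-to-end = 4.2000 + 1.4000 = 5.6000 ms -> 5.600 ms (3 dp)

5.600


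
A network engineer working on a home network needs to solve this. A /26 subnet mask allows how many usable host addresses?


Given: subnet mask /26
Host bits = 32 - 26 = 6
Total addresses = 2^6 = 64
Usable hosts = 64 - 2 (network + broadcast) = 62

62


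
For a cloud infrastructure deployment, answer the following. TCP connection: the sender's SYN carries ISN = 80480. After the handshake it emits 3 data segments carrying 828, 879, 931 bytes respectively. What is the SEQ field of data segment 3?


The SYN occupies sequence number ISN = 80480, so the first data byte is ISN + 1 = 80481.
SEQ of data segment i = (ISN + 1) + sum of payload sizes of segments 1..i-1.
Segment 1: SEQ = 80481, payload = 828 bytes
Segment 2: SEQ = 81309, payload = 879 bytes
Segment 3: SEQ = 82188, payload = 931 bytes
SEQ of segment 3 = 80481 + 828 + 879 = 82188

82188


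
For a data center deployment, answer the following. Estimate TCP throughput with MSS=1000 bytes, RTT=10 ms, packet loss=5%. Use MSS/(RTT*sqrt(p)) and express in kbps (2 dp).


Given: MSS = 1000 bytes, RTT = 10 ms, loss = 5%
RTT in seconds = 10 / 1000 = 0.01
Loss rate = 5% = 0.05
sqrt(loss) = sqrt(0.05) = 0.223606797750
Throughput (bytes/s) = 1000 / (0.01 * 0.223606797750) = 447213.5955
Throughput (kbps) = 447213.5955 * 8 / 1000 = 3577.708764 -> 3577.71 kbps (2 dp)

3577.71


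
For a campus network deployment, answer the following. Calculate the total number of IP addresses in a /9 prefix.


Given: CIDR prefix /9
Host bits = 32 - 9 = 23
Total addresses = 2^23 = 8388608

8388608


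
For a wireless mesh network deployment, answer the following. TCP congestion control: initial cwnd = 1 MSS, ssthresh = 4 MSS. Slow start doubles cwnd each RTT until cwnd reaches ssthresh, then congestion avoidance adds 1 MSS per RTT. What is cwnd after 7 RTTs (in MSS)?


RTT 0: cwnd = 1 MSS (initial)
RTT 1: cwnd = 2 MSS (slow start, doubled)
RTT 2: cwnd = 4 MSS (slow start, doubled)
RTT 3: cwnd = 5 MSS (congestion avoidance, +1)
RTT 4: cwnd = 6 MSS (congestion avoidance, +1)
RTT 5: cwnd = 7 MSS (congestion avoidance, +1)
RTT 6: cwnd = 8 MSS (congestion avoidance, +1)
RTT 7: cwnd = 9 MSS (congestion avoidance, +1)

9


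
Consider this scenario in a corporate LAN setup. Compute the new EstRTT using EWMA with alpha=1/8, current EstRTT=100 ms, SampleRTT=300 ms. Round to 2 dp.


Given: EstRTT = 100 ms, SampleRTT = 300 ms, alpha = 1/8
New EstRTT = (1 - alpha) * EstRTT + alpha * SampleRTT
(7/8) * 100 = 87.5
(1/8) * 300 = 37.5
New EstRTT = 87.5 + 37.5 = 125 ms -> 125.00 ms (2 dp)

125.00


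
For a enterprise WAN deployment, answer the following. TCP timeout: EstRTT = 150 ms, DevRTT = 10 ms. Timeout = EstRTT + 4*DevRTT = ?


Given: EstRTT = 150 ms, DevRTT = 10 ms
Timeout = EstRTT + 4 * DevRTT
4 * DevRTT = 4 * 10 = 40
Timeout = 150 + 40 = 190 ms

190


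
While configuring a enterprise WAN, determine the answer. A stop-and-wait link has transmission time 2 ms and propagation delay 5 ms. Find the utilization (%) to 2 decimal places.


Given: Ttrans = 2 ms, Tprop = 5 ms
RTT = 2 * Tprop = 2 * 5 = 10 ms
U = Ttrans / (Ttrans + RTT)
U = 2 / (2 + 10)
U = 2 / 12 = 0.166667
U% = 16.67%

16.67


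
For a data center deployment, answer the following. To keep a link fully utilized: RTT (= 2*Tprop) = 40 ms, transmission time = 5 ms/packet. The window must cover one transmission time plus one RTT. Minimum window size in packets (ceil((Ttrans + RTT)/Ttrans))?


Given: Ttrans = 5 ms, RTT = 40 ms (= 2 * Tprop, Tprop = 20 ms)
Time until first ACK returns = Ttrans + RTT = 5 + 40 = 45 ms
Need W * Ttrans >= Ttrans + RTT  ->  W >= (Ttrans + RTT) / Ttrans
(Ttrans + RTT) / Ttrans = 45 / 5 = 9
W_min = ceil(9) = 9

9


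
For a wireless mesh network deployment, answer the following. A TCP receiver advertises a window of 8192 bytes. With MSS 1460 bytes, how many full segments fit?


Given: RWND = 8192 bytes, MSS = 1460 bytes
Full segments = floor(RWND / MSS)
Full segments = floor(8192 / 1460)
Full segments = floor(5.611) = 5

5


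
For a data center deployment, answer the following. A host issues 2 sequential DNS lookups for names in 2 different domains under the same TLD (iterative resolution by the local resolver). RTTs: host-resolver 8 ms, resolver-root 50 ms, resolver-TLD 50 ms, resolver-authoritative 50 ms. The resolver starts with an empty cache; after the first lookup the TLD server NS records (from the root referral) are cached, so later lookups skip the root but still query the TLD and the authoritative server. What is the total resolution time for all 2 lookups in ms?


Lookup 1 (cold cache): local + root + TLD + auth = 8 + 50 + 50 + 50 = 158 ms
Lookups 2..2 (TLD NS cached -> skip root; new domain -> still ask TLD and auth): local + TLD + auth = 8 + 50 + 50 = 108 ms each
Remaining 1 lookups: 1 * 108 = 108 ms
Total = 158 + 108 = 266 ms

266


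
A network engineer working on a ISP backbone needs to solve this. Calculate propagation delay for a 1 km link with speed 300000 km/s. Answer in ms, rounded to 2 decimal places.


Given: distance = 1 km, speed = 300000 km/s
Delay = distance / speed = 1 / 300000 seconds
Delay in ms = 1 * 1000 / 300000
Delay = 0.0033 ms
Rounded to 2 dp = 0.00 ms

0.00


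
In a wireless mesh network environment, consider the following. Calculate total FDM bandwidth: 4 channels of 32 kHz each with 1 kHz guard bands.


Given: 4 channels, 32 kHz each, guard = 1 kHz
Channel bandwidth = 4 * 32 = 128 kHz
Guard bands = 3 gaps * 1 kHz = 3 kHz
Total = 128 + 3 = 131 kHz

131


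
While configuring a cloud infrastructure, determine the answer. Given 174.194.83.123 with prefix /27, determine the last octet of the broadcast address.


Given: IP = 174.194.83.123, prefix = /27
Host bits = 32 - 27 = 5
Network last octet = 123 AND mask = 96
Host part size = 2^5 - 1 = 31
Broadcast last octet = 96 OR 31 = 127

127


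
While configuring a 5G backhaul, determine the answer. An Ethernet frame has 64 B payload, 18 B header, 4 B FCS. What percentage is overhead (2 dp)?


Given: payload = 64 B, header = 18 B, trailer = 4 B
Overhead bytes = header + trailer = 18 + 4 = 22
Total frame = payload + overhead = 64 + 22 = 86
Overhead % = 22 / 86 * 100 = 25.5814% -> 25.58% (2 dp)

25.58


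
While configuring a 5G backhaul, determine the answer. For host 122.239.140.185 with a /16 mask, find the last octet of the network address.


Given: IP = 122.239.140.185, prefix = /16
Subnet mask = 255.255.0.0
Last octet of IP: 185
Last octet of mask: 0
Network last octet = 185 AND 0 = 0

0


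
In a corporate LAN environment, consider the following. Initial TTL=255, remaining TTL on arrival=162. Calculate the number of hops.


Given: initial TTL = 255, received TTL = 162
Hops = initial TTL - received TTL
Hops = 255 - 162 = 93

93


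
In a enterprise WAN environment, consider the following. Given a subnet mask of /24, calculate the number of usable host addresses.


Given: subnet mask /24
Host bits = 32 - 24 = 8
Total addresses = 2^8 = 256
Usable hosts = 256 - 2 (network + broadcast) = 254

254


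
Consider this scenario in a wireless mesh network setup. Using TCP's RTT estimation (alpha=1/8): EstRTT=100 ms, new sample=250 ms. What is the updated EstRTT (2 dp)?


Given: EstRTT = 100 ms, SampleRTT = 250 ms, alpha = 1/8
New EstRTT = (1 - alpha) * EstRTT + alpha * SampleRTT
(7/8) * 100 = 87.5
(1/8) * 250 = 31.25
New EstRTT = 87.5 + 31.25 = 118.75 ms -> 118.75 ms (2 dp)

118.75


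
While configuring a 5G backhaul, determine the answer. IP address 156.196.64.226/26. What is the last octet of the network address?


Given: IP = 156.196.64.226, prefix = /26
Subnet mask = 255.255.255.192
Last octet of IP: 226
Last octet of mask: 192
Network last octet = 226 AND 192 = 192

192


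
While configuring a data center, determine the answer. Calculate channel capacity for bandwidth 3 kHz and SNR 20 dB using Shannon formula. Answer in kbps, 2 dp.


Given: B = 3 kHz, SNR = 20 dB
SNR linear = 10^(20/10) = 100
1 + SNR = 101
log2(101) = 6.6582114828
C = 3 * 1000 * 6.6582114828 = 19974.6344 bps
C = 19.974634 kbps -> 19.97 kbps (2 dp)

19.97


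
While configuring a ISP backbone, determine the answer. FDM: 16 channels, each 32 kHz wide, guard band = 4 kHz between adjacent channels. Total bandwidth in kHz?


Given: 16 channels, 32 kHz each, guard = 4 kHz
Channel bandwidth = 16 * 32 = 512 kHz
Guard bands = 15 gaps * 4 kHz = 60 kHz
Total = 512 + 60 = 572 kHz

572


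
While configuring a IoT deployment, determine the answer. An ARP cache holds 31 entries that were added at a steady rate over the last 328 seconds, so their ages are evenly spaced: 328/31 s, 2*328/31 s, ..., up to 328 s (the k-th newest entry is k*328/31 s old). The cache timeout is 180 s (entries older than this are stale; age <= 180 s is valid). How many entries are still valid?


Ages are k * 328/31 s for k = 1..31 (spacing = 10.5806 s).
Entry k is valid iff k * 328/31 <= 180 iff k <= 31 * 180 / 328 = 17.0122
n_valid = floor(17.0122) = 17
(n_stale = 31 - 17 = 14)

17


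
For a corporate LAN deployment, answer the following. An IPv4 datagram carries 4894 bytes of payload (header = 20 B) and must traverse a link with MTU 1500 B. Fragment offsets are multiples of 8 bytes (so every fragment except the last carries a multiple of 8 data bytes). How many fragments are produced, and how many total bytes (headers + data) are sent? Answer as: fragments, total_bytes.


Max data per non-final fragment = floor((MTU - header)/8)*8 = floor((1500 - 20)/8)*8 = floor(1480/8)*8 = 1480 B
Final fragment needs no 8-byte alignment: it can carry up to MTU - header = 1480 B
Non-final fragments needed = ceil((payload - 1480) / 1480) = ceil(3414/1480) = ceil(2.3068) = 3
Number of fragments = 3 + 1 = 4
Fragment sizes (data): 3 * 1480 B + 454 B (last, 454 <= 1480 OK)
Total bytes sent = payload + n_frags * header = 4894 + 4*20 = 4894 + 80 = 4974 B

4, 4974


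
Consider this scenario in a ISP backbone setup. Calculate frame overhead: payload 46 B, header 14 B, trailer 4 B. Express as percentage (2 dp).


Given: payload = 46 B, header = 14 B, trailer = 4 B
Overhead bytes = header + trailer = 14 + 4 = 18
Total frame = payload + overhead = 46 + 18 = 64
Overhead % = 18 / 64 * 100 = 28.1250% -> 28.13% (2 dp)

28.13


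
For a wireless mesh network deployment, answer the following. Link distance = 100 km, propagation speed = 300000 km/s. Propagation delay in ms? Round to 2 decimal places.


Given: distance = 100 km, speed = 300000 km/s
Delay = distance / speed = 100 / 300000 seconds
Delay in ms = 100 * 1000 / 300000
Delay = 0.3333 ms
Rounded to 2 dp = 0.33 ms

0.33


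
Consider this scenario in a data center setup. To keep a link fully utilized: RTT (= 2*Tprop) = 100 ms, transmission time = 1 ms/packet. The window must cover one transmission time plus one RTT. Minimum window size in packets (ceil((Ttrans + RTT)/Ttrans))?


Given: Ttrans = 1 ms, RTT = 100 ms (= 2 * Tprop, Tprop = 50 ms)
Time until first ACK returns = Ttrans + RTT = 1 + 100 = 101 ms
Need W * Ttrans >= Ttrans + RTT  ->  W >= (Ttrans + RTT) / Ttrans
(Ttrans + RTT) / Ttrans = 101 / 1 = 101
W_min = ceil(101) = 101

101


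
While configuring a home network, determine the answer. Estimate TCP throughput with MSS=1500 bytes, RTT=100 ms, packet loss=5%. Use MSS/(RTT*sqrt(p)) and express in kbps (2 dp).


Given: MSS = 1500 bytes, RTT = 100 ms, loss = 5%
RTT in seconds = 100 / 1000 = 0.1
Loss rate = 5% = 0.05
sqrt(loss) = sqrt(0.05) = 0.223606797750
Throughput (bytes/s) = 1500 / (0.1 * 0.223606797750) = 67082.0393
Throughput (kbps) = 67082.0393 * 8 / 1000 = 536.656315 -> 536.66 kbps (2 dp)

536.66


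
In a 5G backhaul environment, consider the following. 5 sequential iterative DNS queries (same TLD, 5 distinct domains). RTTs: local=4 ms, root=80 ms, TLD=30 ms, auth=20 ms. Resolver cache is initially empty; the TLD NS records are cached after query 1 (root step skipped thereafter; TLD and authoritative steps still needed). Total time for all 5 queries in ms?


Lookup 1 (cold cache): local + root + TLD + auth = 4 + 80 + 30 + 20 = 134 ms
Lookups 2..5 (TLD NS cached -> skip root; new domain -> still ask TLD and auth): local + TLD + auth = 4 + 30 + 20 = 54 ms each
Remaining 4 lookups: 4 * 54 = 216 ms
Total = 134 + 216 = 350 ms

350


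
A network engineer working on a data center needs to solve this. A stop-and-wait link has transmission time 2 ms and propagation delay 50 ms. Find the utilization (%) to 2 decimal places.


Given: Ttrans = 2 ms, Tprop = 50 ms
RTT = 2 * Tprop = 2 * 50 = 100 ms
U = Ttrans / (Ttrans + RTT)
U = 2 / (2 + 100)
U = 2 / 102 = 0.019608
U% = 1.96%

1.96


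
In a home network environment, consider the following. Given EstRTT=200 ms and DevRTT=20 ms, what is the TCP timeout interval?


Given: EstRTT = 200 ms, DevRTT = 20 ms
Timeout = EstRTT + 4 * DevRTT
4 * DevRTT = 4 * 20 = 80
Timeout = 200 + 80 = 280 ms

280


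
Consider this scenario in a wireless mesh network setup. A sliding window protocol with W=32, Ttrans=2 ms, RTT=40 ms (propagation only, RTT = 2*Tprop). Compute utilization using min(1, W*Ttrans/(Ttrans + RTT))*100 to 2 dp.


Given: W = 32, Ttrans = 2 ms, RTT = 40 ms (= 2 * Tprop, Tprop = 20 ms)
Cycle time = Ttrans + RTT = 2 + 40 = 42 ms (first packet sent until its ACK returns)
W * Ttrans = 32 * 2 = 64 ms of sending per cycle
W * Ttrans / (Ttrans + RTT) = 64 / 42 = 1.523810
U = min(1, 1.523810) = 1.000000
U% = 100.00%

100.00


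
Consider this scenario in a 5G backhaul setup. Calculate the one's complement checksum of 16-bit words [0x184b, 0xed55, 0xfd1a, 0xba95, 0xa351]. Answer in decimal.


Given words: [0x184b, 0xed55, 0xfd1a, 0xba95, 0xa351]
Step 1: Sum all words
Raw sum = 6219 + 60757 + 64794 + 47765 + 41809 = 221344
Step 2: Fold carry: (24736 + 3) = 24739
One's complement = ~24739 & 0xFFFF = 40796

40796


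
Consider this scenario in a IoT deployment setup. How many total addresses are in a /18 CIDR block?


Given: CIDR prefix /18
Host bits = 32 - 18 = 14
Total addresses = 2^14 = 16384

16384


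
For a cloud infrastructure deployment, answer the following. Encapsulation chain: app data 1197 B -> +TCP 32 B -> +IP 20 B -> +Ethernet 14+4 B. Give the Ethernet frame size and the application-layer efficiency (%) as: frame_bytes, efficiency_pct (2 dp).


TCP segment = 1197 + 32 = 1229 B
IP packet = 1229 + 20 = 1249 B
Ethernet frame = 1249 + 14 + 4 = 1267 B
Efficiency = app / frame = 1197 / 1267 = 0.944751 = 94.4751% -> 94.48% (2 dp)

1267, 94.48


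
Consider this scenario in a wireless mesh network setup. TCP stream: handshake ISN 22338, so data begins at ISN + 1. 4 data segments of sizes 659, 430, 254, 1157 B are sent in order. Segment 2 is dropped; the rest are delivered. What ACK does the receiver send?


SYN uses sequence number 22338; first data byte = ISN + 1 = 22339.
Segment 1: SEQ = 22339, len = 659 B, covers [22339, 22997]
Segment 2: SEQ = 22998, len = 430 B, covers [22998, 23427] [LOST]
Segment 3: SEQ = 23428, len = 254 B, covers [23428, 23681]
Segment 4: SEQ = 23682, len = 1157 B, covers [23682, 24838]
In-order data received: bytes [22339, 22997] (segments 1..1).
Segment 2 missing -> gap begins at byte 22998; later segments buffered out of order.
Cumulative ACK = next expected in-order byte = 22339 + 659 = 22998

22998


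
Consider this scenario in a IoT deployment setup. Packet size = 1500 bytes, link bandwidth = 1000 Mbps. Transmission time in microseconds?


Given: packet = 1500 bytes, bandwidth = 1000 Mbps
Packet in bits = 1500 * 8 = 12000 bits
Bandwidth = 1000 * 10^6 = 1000000000 bps
Time = 12000 / 1000000000 seconds
Time in us = 12000 * 10^6 / 1000000000 = 12

12


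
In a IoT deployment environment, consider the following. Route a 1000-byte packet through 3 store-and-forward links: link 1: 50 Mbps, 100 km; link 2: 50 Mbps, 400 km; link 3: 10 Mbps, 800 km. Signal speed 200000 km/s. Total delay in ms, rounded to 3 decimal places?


Packet = 1000 bytes = 8000 bits. Store-and-forward: sum (t_trans + t_prop) per link.
Link 1: t_trans = 8000/(50*10^6) s = 0.1600 ms; t_prop = 100/200000 s = 0.5000 ms; subtotal = 0.6600 ms
Link 2: t_trans = 8000/(50*10^6) s = 0.1600 ms; t_prop = 400/200000 s = 2.0000 ms; subtotal = 2.1600 ms
Link 3: t_trans = 8000/(10*10^6) s = 0.8000 ms; t_prop = 800/200000 s = 4.0000 ms; subtotal = 4.8000 ms
End-to-end = 0.6600 + 2.1600 + 4.8000 = 7.6200 ms -> 7.620 ms (3 dp)

7.620


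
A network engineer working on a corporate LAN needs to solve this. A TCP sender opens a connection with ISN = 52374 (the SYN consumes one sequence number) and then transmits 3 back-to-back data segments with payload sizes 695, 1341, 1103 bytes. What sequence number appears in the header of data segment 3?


The SYN occupies sequence number ISN = 52374, so the first data byte is ISN + 1 = 52375.
SEQ of data segment i = (ISN + 1) + sum of payload sizes of segments 1..i-1.
Segment 1: SEQ = 52375, payload = 695 bytes
Segment 2: SEQ = 53070, payload = 1341 bytes
Segment 3: SEQ = 54411, payload = 1103 bytes
SEQ of segment 3 = 52375 + 695 + 1341 = 54411

54411


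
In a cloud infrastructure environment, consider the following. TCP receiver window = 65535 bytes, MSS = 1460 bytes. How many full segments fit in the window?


Given: RWND = 65535 bytes, MSS = 1460 bytes
Full segments = floor(RWND / MSS)
Full segments = floor(65535 / 1460)
Full segments = floor(44.887) = 44

44


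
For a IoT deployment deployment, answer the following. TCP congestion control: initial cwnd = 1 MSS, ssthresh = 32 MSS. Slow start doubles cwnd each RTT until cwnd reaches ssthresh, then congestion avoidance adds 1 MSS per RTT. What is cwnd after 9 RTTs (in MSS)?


RTT 0: cwnd = 1 MSS (initial)
RTT 1: cwnd = 2 MSS (slow start, doubled)
RTT 2: cwnd = 4 MSS (slow start, doubled)
RTT 3: cwnd = 8 MSS (slow start, doubled)
RTT 4: cwnd = 16 MSS (slow start, doubled)
RTT 5: cwnd = 32 MSS (slow start, doubled)
RTT 6: cwnd = 33 MSS (congestion avoidance, +1)
RTT 7: cwnd = 34 MSS (congestion avoidance, +1)
RTT 8: cwnd = 35 MSS (congestion avoidance, +1)
RTT 9: cwnd = 36 MSS (congestion avoidance, +1)

36
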